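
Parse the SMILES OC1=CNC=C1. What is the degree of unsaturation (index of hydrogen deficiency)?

Degree of unsaturation = (number of rings) + (number of π bonds).
Ring closures in the SMILES: 1.
π bonds: 2 double bonds (each 1 DoU) → 2 DoU from unsaturation.
Total DoU = 1 + 2 = 3.

3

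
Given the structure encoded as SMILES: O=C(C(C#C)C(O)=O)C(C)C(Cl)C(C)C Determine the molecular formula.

Walk through each heavy atom and fill implicit hydrogens from standard valence (C 4, N 3, O 2, S 2, halogen 1):
  atom 1: O, bond orders sum to 2 (valence 2) → 0 H
  atom 2: C, bond orders sum to 4 (valence 4) → 0 H
  atom 3: C, bond orders sum to 3 (valence 4) → 1 H
  atom 4: C, bond orders sum to 4 (valence 4) → 0 H
  atom 5: C, bond orders sum to 3 (valence 4) → 1 H
  atom 6: C, bond orders sum to 4 (valence 4) → 0 H
  atom 7: O, bond orders sum to 1 (valence 2) → 1 H
  atom 8: O, bond orders sum to 2 (valence 2) → 0 H
  atom 9: C, bond orders sum to 3 (valence 4) → 1 H
  atom 10: C, bond orders sum to 1 (valence 4) → 3 H
  atom 11: C, bond orders sum to 3 (valence 4) → 1 H
  atom 12: Cl (halogen, monovalent) → 0 H
  atom 13: C, bond orders sum to 3 (valence 4) → 1 H
  atom 14: C, bond orders sum to 1 (valence 4) → 3 H
  atom 15: C, bond orders sum to 1 (valence 4) → 3 H
Totals → C:11, H:15, Cl:1, O:3.
In Hill order: C11H15ClO3.

C11H15ClO3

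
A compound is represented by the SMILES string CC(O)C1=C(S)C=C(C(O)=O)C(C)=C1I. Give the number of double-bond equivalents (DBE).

5

Degree of unsaturation = (number of rings) + (number of π bonds).
Ring closures in the SMILES: 1.
π bonds: 4 double bonds (each 1 DoU) → 4 DoU from unsaturation.
Total DoU = 1 + 4 = 5.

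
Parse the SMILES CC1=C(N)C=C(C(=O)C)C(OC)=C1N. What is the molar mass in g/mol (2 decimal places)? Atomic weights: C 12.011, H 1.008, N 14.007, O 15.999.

First, the molecular formula is C10H14N2O2 (counting implicit H from valence).
  C: 10 × 12.011 = 120.110
  H: 14 × 1.008 = 14.112
  N: 2 × 14.007 = 28.014
  O: 2 × 15.999 = 31.998
Sum: 10×12.011 + 14×1.008 + 2×14.007 + 2×15.999 = 194.234 → 194.23 g/mol.

194.23 g/mol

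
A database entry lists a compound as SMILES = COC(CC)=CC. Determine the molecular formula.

C6H12O

Walk through each heavy atom and fill implicit hydrogens from standard valence (C 4, N 3, O 2, S 2, halogen 1):
  atom 1: C, bond orders sum to 1 (valence 4) → 3 H
  atom 2: O, bond orders sum to 2 (valence 2) → 0 H
  atom 3: C, bond orders sum to 4 (valence 4) → 0 H
  atom 4: C, bond orders sum to 2 (valence 4) → 2 H
  atom 5: C, bond orders sum to 1 (valence 4) → 3 H
  atom 6: C, bond orders sum to 3 (valence 4) → 1 H
  atom 7: C, bond orders sum to 1 (valence 4) → 3 H
Totals → C:6, H:12, O:1.
In Hill order: C6H12O.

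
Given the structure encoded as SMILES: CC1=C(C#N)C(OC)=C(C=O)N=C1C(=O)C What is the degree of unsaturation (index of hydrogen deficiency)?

8

Degree of unsaturation = (number of rings) + (number of π bonds).
Ring closures in the SMILES: 1.
π bonds: 5 double bonds (each 1 DoU), 1 triple bond (each 2 DoU) → 7 DoU from unsaturation.
Total DoU = 1 + 7 = 8.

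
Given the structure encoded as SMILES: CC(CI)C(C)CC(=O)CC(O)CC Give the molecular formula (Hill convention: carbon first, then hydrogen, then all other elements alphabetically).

Walk through each heavy atom and fill implicit hydrogens from standard valence (C 4, N 3, O 2, S 2, halogen 1):
  atom 1: C, bond orders sum to 1 (valence 4) → 3 H
  atom 2: C, bond orders sum to 3 (valence 4) → 1 H
  atom 3: C, bond orders sum to 2 (valence 4) → 2 H
  atom 4: I (halogen, monovalent) → 0 H
  atom 5: C, bond orders sum to 3 (valence 4) → 1 H
  atom 6: C, bond orders sum to 1 (valence 4) → 3 H
  atom 7: C, bond orders sum to 2 (valence 4) → 2 H
  atom 8: C, bond orders sum to 4 (valence 4) → 0 H
  atom 9: O, bond orders sum to 2 (valence 2) → 0 H
  atom 10: C, bond orders sum to 2 (valence 4) → 2 H
  atom 11: C, bond orders sum to 3 (valence 4) → 1 H
  atom 12: O, bond orders sum to 1 (valence 2) → 1 H
  atom 13: C, bond orders sum to 2 (valence 4) → 2 H
  atom 14: C, bond orders sum to 1 (valence 4) → 3 H
Totals → C:11, H:21, I:1, O:2.
In Hill order: C11H21IO2.

C11H21IO2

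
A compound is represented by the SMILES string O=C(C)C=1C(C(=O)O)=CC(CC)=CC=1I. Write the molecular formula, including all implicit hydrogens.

C11H11IO3

Walk through each heavy atom and fill implicit hydrogens from standard valence (C 4, N 3, O 2, S 2, halogen 1):
  atom 1: O, bond orders sum to 2 (valence 2) → 0 H
  atom 2: C, bond orders sum to 4 (valence 4) → 0 H
  atom 3: C, bond orders sum to 1 (valence 4) → 3 H
  atom 4: C, bond orders sum to 4 (valence 4) → 0 H
  atom 5: C, bond orders sum to 4 (valence 4) → 0 H
  atom 6: C, bond orders sum to 4 (valence 4) → 0 H
  atom 7: O, bond orders sum to 2 (valence 2) → 0 H
  atom 8: O, bond orders sum to 1 (valence 2) → 1 H
  atom 9: C, bond orders sum to 3 (valence 4) → 1 H
  atom 10: C, bond orders sum to 4 (valence 4) → 0 H
  atom 11: C, bond orders sum to 2 (valence 4) → 2 H
  atom 12: C, bond orders sum to 1 (valence 4) → 3 H
  atom 13: C, bond orders sum to 3 (valence 4) → 1 H
  atom 14: C, bond orders sum to 4 (valence 4) → 0 H
  atom 15: I (halogen, monovalent) → 0 H
Totals → C:11, H:11, I:1, O:3.
In Hill order: C11H11IO3.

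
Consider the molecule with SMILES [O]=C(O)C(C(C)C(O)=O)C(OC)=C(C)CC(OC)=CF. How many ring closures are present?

0

In SMILES, each pair of matching ring-closure digits denotes one ring-closing bond; the number of such bonds equals the number of independent rings.
Ring-closure bonds here: 0.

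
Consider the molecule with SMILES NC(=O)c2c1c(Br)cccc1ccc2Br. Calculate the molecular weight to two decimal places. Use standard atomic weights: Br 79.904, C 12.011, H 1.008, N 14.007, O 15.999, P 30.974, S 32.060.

328.99 g/mol

First, the molecular formula is C11H7Br2NO (counting implicit H from valence).
  Br: 2 × 79.904 = 159.808
  C: 11 × 12.011 = 132.121
  H: 7 × 1.008 = 7.056
  N: 1 × 14.007 = 14.007
  O: 1 × 15.999 = 15.999
Sum: 2×79.904 + 11×12.011 + 7×1.008 + 1×14.007 + 1×15.999 = 328.991 → 328.99 g/mol.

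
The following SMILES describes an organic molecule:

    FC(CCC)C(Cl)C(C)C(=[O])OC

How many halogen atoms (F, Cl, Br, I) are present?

Halogen atoms appear at heavy-atom positions 1, 7 (1×Cl, 1×F).
Other groups present: 1 ester.
Halogen count: 2.

2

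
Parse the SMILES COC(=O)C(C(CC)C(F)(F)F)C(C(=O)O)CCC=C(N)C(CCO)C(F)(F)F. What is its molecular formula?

Walk through each heavy atom and fill implicit hydrogens from standard valence (C 4, N 3, O 2, S 2, halogen 1):
  atom 1: C, bond orders sum to 1 (valence 4) → 3 H
  atom 2: O, bond orders sum to 2 (valence 2) → 0 H
  atom 3: C, bond orders sum to 4 (valence 4) → 0 H
  atom 4: O, bond orders sum to 2 (valence 2) → 0 H
  atom 5: C, bond orders sum to 3 (valence 4) → 1 H
  atom 6: C, bond orders sum to 3 (valence 4) → 1 H
  atom 7: C, bond orders sum to 2 (valence 4) → 2 H
  atom 8: C, bond orders sum to 1 (valence 4) → 3 H
  atom 9: C, bond orders sum to 4 (valence 4) → 0 H
  atom 10: F (halogen, monovalent) → 0 H
  atom 11: F (halogen, monovalent) → 0 H
  atom 12: F (halogen, monovalent) → 0 H
  atom 13: C, bond orders sum to 3 (valence 4) → 1 H
  atom 14: C, bond orders sum to 4 (valence 4) → 0 H
  atom 15: O, bond orders sum to 2 (valence 2) → 0 H
  atom 16: O, bond orders sum to 1 (valence 2) → 1 H
  atom 17: C, bond orders sum to 2 (valence 4) → 2 H
  atom 18: C, bond orders sum to 2 (valence 4) → 2 H
  atom 19: C, bond orders sum to 3 (valence 4) → 1 H
  atom 20: C, bond orders sum to 4 (valence 4) → 0 H
  atom 21: N, bond orders sum to 1 (valence 3) → 2 H
  atom 22: C, bond orders sum to 3 (valence 4) → 1 H
  atom 23: C, bond orders sum to 2 (valence 4) → 2 H
  atom 24: C, bond orders sum to 2 (valence 4) → 2 H
  atom 25: O, bond orders sum to 1 (valence 2) → 1 H
  atom 26: C, bond orders sum to 4 (valence 4) → 0 H
  atom 27: F (halogen, monovalent) → 0 H
  atom 28: F (halogen, monovalent) → 0 H
  atom 29: F (halogen, monovalent) → 0 H
Totals → C:17, H:25, F:6, N:1, O:5.
In Hill order: C17H25F6NO5.

C17H25F6NO5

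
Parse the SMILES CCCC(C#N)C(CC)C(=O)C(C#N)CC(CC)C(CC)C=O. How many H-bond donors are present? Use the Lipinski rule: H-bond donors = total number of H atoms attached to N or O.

Donors: find every N or O and count the H atoms it carries.
  atom 6 (N): bond orders sum to 3 → 0 H
  atom 11 (O): bond orders sum to 2 → 0 H
  atom 14 (N): bond orders sum to 3 → 0 H
  atom 23 (O): bond orders sum to 2 → 0 H
Lipinski HBD = 0.

0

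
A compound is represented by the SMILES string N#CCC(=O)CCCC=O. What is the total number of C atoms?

Count every carbon token in the SMILES (each C, including those in ring-closure positions and inside branches).
Carbon count: 7.

7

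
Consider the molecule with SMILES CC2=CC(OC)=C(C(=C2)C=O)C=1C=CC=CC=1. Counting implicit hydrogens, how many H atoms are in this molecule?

Walk through each heavy atom and fill implicit hydrogens from standard valence (C 4, N 3, O 2, S 2, halogen 1):
  atom 1: C, bond orders sum to 1 (valence 4) → 3 H
  atom 2: C, bond orders sum to 4 (valence 4) → 0 H
  atom 3: C, bond orders sum to 3 (valence 4) → 1 H
  atom 4: C, bond orders sum to 4 (valence 4) → 0 H
  atom 5: O, bond orders sum to 2 (valence 2) → 0 H
  atom 6: C, bond orders sum to 1 (valence 4) → 3 H
  atom 7: C, bond orders sum to 4 (valence 4) → 0 H
  atom 8: C, bond orders sum to 4 (valence 4) → 0 H
  atom 9: C, bond orders sum to 3 (valence 4) → 1 H
  atom 10: C, bond orders sum to 3 (valence 4) → 1 H
  atom 11: O, bond orders sum to 2 (valence 2) → 0 H
  atom 12: C, bond orders sum to 4 (valence 4) → 0 H
  atom 13: C, bond orders sum to 3 (valence 4) → 1 H
  atom 14: C, bond orders sum to 3 (valence 4) → 1 H
  atom 15: C, bond orders sum to 3 (valence 4) → 1 H
  atom 16: C, bond orders sum to 3 (valence 4) → 1 H
  atom 17: C, bond orders sum to 3 (valence 4) → 1 H
Total hydrogens: 14.

14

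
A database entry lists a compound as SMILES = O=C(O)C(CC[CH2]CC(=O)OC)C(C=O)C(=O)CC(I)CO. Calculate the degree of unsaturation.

4

Degree of unsaturation = (number of rings) + (number of π bonds).
Ring closures in the SMILES: 0.
π bonds: 4 double bonds (each 1 DoU) → 4 DoU from unsaturation.
Total DoU = 0 + 4 = 4.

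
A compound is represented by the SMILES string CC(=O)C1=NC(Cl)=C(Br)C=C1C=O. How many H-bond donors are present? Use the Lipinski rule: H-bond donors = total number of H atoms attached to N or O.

Donors: find every N or O and count the H atoms it carries.
  atom 3 (O): bond orders sum to 2 → 0 H
  atom 5 (N): bond orders sum to 3 → 0 H
  atom 13 (O): bond orders sum to 2 → 0 H
Lipinski HBD = 0.

0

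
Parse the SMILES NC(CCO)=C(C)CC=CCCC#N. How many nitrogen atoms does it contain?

2

Scan the SMILES for N atoms (remember two-letter symbols like Cl and Br are single atoms).
Nitrogen count: 2.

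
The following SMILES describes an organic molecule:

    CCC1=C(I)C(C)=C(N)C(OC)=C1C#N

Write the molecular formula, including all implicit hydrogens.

Walk through each heavy atom and fill implicit hydrogens from standard valence (C 4, N 3, O 2, S 2, halogen 1):
  atom 1: C, bond orders sum to 1 (valence 4) → 3 H
  atom 2: C, bond orders sum to 2 (valence 4) → 2 H
  atom 3: C, bond orders sum to 4 (valence 4) → 0 H
  atom 4: C, bond orders sum to 4 (valence 4) → 0 H
  atom 5: I (halogen, monovalent) → 0 H
  atom 6: C, bond orders sum to 4 (valence 4) → 0 H
  atom 7: C, bond orders sum to 1 (valence 4) → 3 H
  atom 8: C, bond orders sum to 4 (valence 4) → 0 H
  atom 9: N, bond orders sum to 1 (valence 3) → 2 H
  atom 10: C, bond orders sum to 4 (valence 4) → 0 H
  atom 11: O, bond orders sum to 2 (valence 2) → 0 H
  atom 12: C, bond orders sum to 1 (valence 4) → 3 H
  atom 13: C, bond orders sum to 4 (valence 4) → 0 H
  atom 14: C, bond orders sum to 4 (valence 4) → 0 H
  atom 15: N, bond orders sum to 3 (valence 3) → 0 H
Totals → C:11, H:13, I:1, N:2, O:1.

C11H13IN2O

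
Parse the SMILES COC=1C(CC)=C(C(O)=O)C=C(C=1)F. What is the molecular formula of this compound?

Walk through each heavy atom and fill implicit hydrogens from standard valence (C 4, N 3, O 2, S 2, halogen 1):
  atom 1: C, bond orders sum to 1 (valence 4) → 3 H
  atom 2: O, bond orders sum to 2 (valence 2) → 0 H
  atom 3: C, bond orders sum to 4 (valence 4) → 0 H
  atom 4: C, bond orders sum to 4 (valence 4) → 0 H
  atom 5: C, bond orders sum to 2 (valence 4) → 2 H
  atom 6: C, bond orders sum to 1 (valence 4) → 3 H
  atom 7: C, bond orders sum to 4 (valence 4) → 0 H
  atom 8: C, bond orders sum to 4 (valence 4) → 0 H
  atom 9: O, bond orders sum to 1 (valence 2) → 1 H
  atom 10: O, bond orders sum to 2 (valence 2) → 0 H
  atom 11: C, bond orders sum to 3 (valence 4) → 1 H
  atom 12: C, bond orders sum to 4 (valence 4) → 0 H
  atom 13: C, bond orders sum to 3 (valence 4) → 1 H
  atom 14: F (halogen, monovalent) → 0 H
Totals → C:10, H:11, F:1, O:3.
In Hill order: C10H11FO3.

C10H11FO3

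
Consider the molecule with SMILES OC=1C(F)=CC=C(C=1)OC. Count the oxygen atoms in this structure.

2

Scan the SMILES for O atoms (remember two-letter symbols like Cl and Br are single atoms).
Oxygen count: 2.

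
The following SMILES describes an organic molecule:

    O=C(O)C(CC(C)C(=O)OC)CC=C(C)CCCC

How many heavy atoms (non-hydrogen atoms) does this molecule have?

Every atom symbol written in the SMILES (organic subset) is one heavy atom; implicit H are not written.
Heavy atoms by element → C:15, O:4.
Total: 19.

19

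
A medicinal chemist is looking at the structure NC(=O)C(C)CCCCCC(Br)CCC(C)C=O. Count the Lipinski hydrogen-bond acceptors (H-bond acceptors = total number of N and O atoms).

3

N atoms: 1; O atoms: 2.
Lipinski HBA = 1 + 2 = 3.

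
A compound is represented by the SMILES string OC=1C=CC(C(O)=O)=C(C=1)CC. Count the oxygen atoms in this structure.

Scan the SMILES for O atoms (remember two-letter symbols like Cl and Br are single atoms).
Oxygen count: 3.

3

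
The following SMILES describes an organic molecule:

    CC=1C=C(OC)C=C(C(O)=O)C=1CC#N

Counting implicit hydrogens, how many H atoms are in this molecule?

11

Walk through each heavy atom and fill implicit hydrogens from standard valence (C 4, N 3, O 2, S 2, halogen 1):
  atom 1: C, bond orders sum to 1 (valence 4) → 3 H
  atom 2: C, bond orders sum to 4 (valence 4) → 0 H
  atom 3: C, bond orders sum to 3 (valence 4) → 1 H
  atom 4: C, bond orders sum to 4 (valence 4) → 0 H
  atom 5: O, bond orders sum to 2 (valence 2) → 0 H
  atom 6: C, bond orders sum to 1 (valence 4) → 3 H
  atom 7: C, bond orders sum to 3 (valence 4) → 1 H
  atom 8: C, bond orders sum to 4 (valence 4) → 0 H
  atom 9: C, bond orders sum to 4 (valence 4) → 0 H
  atom 10: O, bond orders sum to 1 (valence 2) → 1 H
  atom 11: O, bond orders sum to 2 (valence 2) → 0 H
  atom 12: C, bond orders sum to 4 (valence 4) → 0 H
  atom 13: C, bond orders sum to 2 (valence 4) → 2 H
  atom 14: C, bond orders sum to 4 (valence 4) → 0 H
  atom 15: N, bond orders sum to 3 (valence 3) → 0 H
Total hydrogens: 11.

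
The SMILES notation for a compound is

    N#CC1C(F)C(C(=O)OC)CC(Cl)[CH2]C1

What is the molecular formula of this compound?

Walk through each heavy atom and fill implicit hydrogens from standard valence (C 4, N 3, O 2, S 2, halogen 1):
  atom 1: N, bond orders sum to 3 (valence 3) → 0 H
  atom 2: C, bond orders sum to 4 (valence 4) → 0 H
  atom 3: C, bond orders sum to 3 (valence 4) → 1 H
  atom 4: C, bond orders sum to 3 (valence 4) → 1 H
  atom 5: F (halogen, monovalent) → 0 H
  atom 6: C, bond orders sum to 3 (valence 4) → 1 H
  atom 7: C, bond orders sum to 4 (valence 4) → 0 H
  atom 8: O, bond orders sum to 2 (valence 2) → 0 H
  atom 9: O, bond orders sum to 2 (valence 2) → 0 H
  atom 10: C, bond orders sum to 1 (valence 4) → 3 H
  atom 11: C, bond orders sum to 2 (valence 4) → 2 H
  atom 12: C, bond orders sum to 3 (valence 4) → 1 H
  atom 13: Cl (halogen, monovalent) → 0 H
  atom 14: C with explicit H count 2
  atom 15: C, bond orders sum to 2 (valence 4) → 2 H
Totals → C:10, H:13, Cl:1, F:1, N:1, O:2.

C10H13ClFNO2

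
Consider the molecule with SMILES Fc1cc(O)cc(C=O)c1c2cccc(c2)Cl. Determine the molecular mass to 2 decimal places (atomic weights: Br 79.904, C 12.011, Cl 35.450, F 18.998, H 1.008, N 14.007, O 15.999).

250.65 g/mol

First, the molecular formula is C13H8ClFO2 (counting implicit H from valence).
  C: 13 × 12.011 = 156.143
  Cl: 1 × 35.450 = 35.450
  F: 1 × 18.998 = 18.998
  H: 8 × 1.008 = 8.064
  O: 2 × 15.999 = 31.998
Sum: 13×12.011 + 1×35.450 + 1×18.998 + 8×1.008 + 2×15.999 = 250.653 → 250.65 g/mol.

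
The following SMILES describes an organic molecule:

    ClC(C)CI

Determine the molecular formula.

Walk through each heavy atom and fill implicit hydrogens from standard valence (C 4, N 3, O 2, S 2, halogen 1):
  atom 1: Cl (halogen, monovalent) → 0 H
  atom 2: C, bond orders sum to 3 (valence 4) → 1 H
  atom 3: C, bond orders sum to 1 (valence 4) → 3 H
  atom 4: C, bond orders sum to 2 (valence 4) → 2 H
  atom 5: I (halogen, monovalent) → 0 H
Totals → C:3, H:6, Cl:1, I:1.

C3H6ClI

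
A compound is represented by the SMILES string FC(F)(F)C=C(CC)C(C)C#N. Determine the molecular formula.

C8H10F3N

Walk through each heavy atom and fill implicit hydrogens from standard valence (C 4, N 3, O 2, S 2, halogen 1):
  atom 1: F (halogen, monovalent) → 0 H
  atom 2: C, bond orders sum to 4 (valence 4) → 0 H
  atom 3: F (halogen, monovalent) → 0 H
  atom 4: F (halogen, monovalent) → 0 H
  atom 5: C, bond orders sum to 3 (valence 4) → 1 H
  atom 6: C, bond orders sum to 4 (valence 4) → 0 H
  atom 7: C, bond orders sum to 2 (valence 4) → 2 H
  atom 8: C, bond orders sum to 1 (valence 4) → 3 H
  atom 9: C, bond orders sum to 3 (valence 4) → 1 H
  atom 10: C, bond orders sum to 1 (valence 4) → 3 H
  atom 11: C, bond orders sum to 4 (valence 4) → 0 H
  atom 12: N, bond orders sum to 3 (valence 3) → 0 H
Totals → C:8, H:10, F:3, N:1.
In Hill order: C8H10F3N.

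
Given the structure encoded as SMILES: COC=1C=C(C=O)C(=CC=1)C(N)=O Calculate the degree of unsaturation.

Degree of unsaturation = (number of rings) + (number of π bonds).
Ring closures in the SMILES: 1.
π bonds: 5 double bonds (each 1 DoU) → 5 DoU from unsaturation.
Total DoU = 1 + 5 = 6.

6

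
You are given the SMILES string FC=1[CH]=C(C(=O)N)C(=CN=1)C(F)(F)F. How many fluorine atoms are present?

4

Scan the SMILES for F atoms (remember two-letter symbols like Cl and Br are single atoms).
Fluorine count: 4.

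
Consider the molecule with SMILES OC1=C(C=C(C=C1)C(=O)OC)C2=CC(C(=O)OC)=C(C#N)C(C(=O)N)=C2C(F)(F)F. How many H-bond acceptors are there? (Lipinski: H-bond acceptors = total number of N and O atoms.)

N atoms: 2; O atoms: 6.
Lipinski HBA = 2 + 6 = 8.

8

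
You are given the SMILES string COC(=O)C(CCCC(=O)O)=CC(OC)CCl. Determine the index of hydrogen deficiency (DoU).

Molecular formula: C11H17ClO5.
DoU = (2C + 2 + N − H − X) / 2, where X is the halogen count and O/S are ignored.
    = (2·11 + 2 + 0 − 17 − 1) / 2 = 6 / 2 = 3.

3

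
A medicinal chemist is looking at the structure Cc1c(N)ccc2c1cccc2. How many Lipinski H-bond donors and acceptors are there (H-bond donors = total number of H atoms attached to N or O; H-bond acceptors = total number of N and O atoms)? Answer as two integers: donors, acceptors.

2, 1

Donors: find every N or O and count the H atoms it carries.
  atom 4 (N): bond orders sum to 1 → 2 H
Lipinski HBD = 2.
Acceptors: N atoms = 1, O atoms = 0 → HBA = 1.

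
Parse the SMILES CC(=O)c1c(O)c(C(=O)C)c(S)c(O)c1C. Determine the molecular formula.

Walk through each heavy atom and fill implicit hydrogens from standard valence (C 4, N 3, O 2, S 2, halogen 1); for lowercase aromatic atoms, an aromatic c carries 1 H when it has two neighbours and 0 H with three, and aromatic n carries 0 H:
  atom 1: C, bond orders sum to 1 (valence 4) → 3 H
  atom 2: C, bond orders sum to 4 (valence 4) → 0 H
  atom 3: O, bond orders sum to 2 (valence 2) → 0 H
  atom 4: aromatic c, 3 neighbours → 0 H
  atom 5: aromatic c, 3 neighbours → 0 H
  atom 6: O, bond orders sum to 1 (valence 2) → 1 H
  atom 7: aromatic c, 3 neighbours → 0 H
  atom 8: C, bond orders sum to 4 (valence 4) → 0 H
  atom 9: O, bond orders sum to 2 (valence 2) → 0 H
  atom 10: C, bond orders sum to 1 (valence 4) → 3 H
  atom 11: aromatic c, 3 neighbours → 0 H
  atom 12: S, bond orders sum to 1 (valence 2) → 1 H
  atom 13: aromatic c, 3 neighbours → 0 H
  atom 14: O, bond orders sum to 1 (valence 2) → 1 H
  atom 15: aromatic c, 3 neighbours → 0 H
  atom 16: C, bond orders sum to 1 (valence 4) → 3 H
Totals → C:11, H:12, O:4, S:1.

C11H12O4S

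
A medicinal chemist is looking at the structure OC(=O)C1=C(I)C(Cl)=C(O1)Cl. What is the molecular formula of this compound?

C5HCl2IO3

Walk through each heavy atom and fill implicit hydrogens from standard valence (C 4, N 3, O 2, S 2, halogen 1):
  atom 1: O, bond orders sum to 1 (valence 2) → 1 H
  atom 2: C, bond orders sum to 4 (valence 4) → 0 H
  atom 3: O, bond orders sum to 2 (valence 2) → 0 H
  atom 4: C, bond orders sum to 4 (valence 4) → 0 H
  atom 5: C, bond orders sum to 4 (valence 4) → 0 H
  atom 6: I (halogen, monovalent) → 0 H
  atom 7: C, bond orders sum to 4 (valence 4) → 0 H
  atom 8: Cl (halogen, monovalent) → 0 H
  atom 9: C, bond orders sum to 4 (valence 4) → 0 H
  atom 10: O, bond orders sum to 2 (valence 2) → 0 H
  atom 11: Cl (halogen, monovalent) → 0 H
Totals → C:5, H:1, Cl:2, I:1, O:3.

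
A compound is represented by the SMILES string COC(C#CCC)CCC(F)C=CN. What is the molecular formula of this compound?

Walk through each heavy atom and fill implicit hydrogens from standard valence (C 4, N 3, O 2, S 2, halogen 1):
  atom 1: C, bond orders sum to 1 (valence 4) → 3 H
  atom 2: O, bond orders sum to 2 (valence 2) → 0 H
  atom 3: C, bond orders sum to 3 (valence 4) → 1 H
  atom 4: C, bond orders sum to 4 (valence 4) → 0 H
  atom 5: C, bond orders sum to 4 (valence 4) → 0 H
  atom 6: C, bond orders sum to 2 (valence 4) → 2 H
  atom 7: C, bond orders sum to 1 (valence 4) → 3 H
  atom 8: C, bond orders sum to 2 (valence 4) → 2 H
  atom 9: C, bond orders sum to 2 (valence 4) → 2 H
  atom 10: C, bond orders sum to 3 (valence 4) → 1 H
  atom 11: F (halogen, monovalent) → 0 H
  atom 12: C, bond orders sum to 3 (valence 4) → 1 H
  atom 13: C, bond orders sum to 3 (valence 4) → 1 H
  atom 14: N, bond orders sum to 1 (valence 3) → 2 H
Totals → C:11, H:18, F:1, N:1, O:1.
In Hill order: C11H18FNO.

C11H18FNO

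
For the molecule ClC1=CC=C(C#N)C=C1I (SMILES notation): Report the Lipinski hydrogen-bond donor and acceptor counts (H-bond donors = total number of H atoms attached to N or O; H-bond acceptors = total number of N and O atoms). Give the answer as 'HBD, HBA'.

Donors: find every N or O and count the H atoms it carries.
  atom 7 (N): bond orders sum to 3 → 0 H
Lipinski HBD = 0.
Acceptors: N atoms = 1, O atoms = 0 → HBA = 1.

0, 1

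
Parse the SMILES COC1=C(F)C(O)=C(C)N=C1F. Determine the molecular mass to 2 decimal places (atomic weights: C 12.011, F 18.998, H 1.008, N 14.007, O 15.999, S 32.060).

First, the molecular formula is C7H7F2NO2 (counting implicit H from valence).
  C: 7 × 12.011 = 84.077
  F: 2 × 18.998 = 37.996
  H: 7 × 1.008 = 7.056
  N: 1 × 14.007 = 14.007
  O: 2 × 15.999 = 31.998
Sum: 7×12.011 + 2×18.998 + 7×1.008 + 1×14.007 + 2×15.999 = 175.134 → 175.13 g/mol.

175.13 g/mol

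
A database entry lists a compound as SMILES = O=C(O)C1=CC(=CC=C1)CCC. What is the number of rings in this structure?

In SMILES, each pair of matching ring-closure digits denotes one ring-closing bond; the number of such bonds equals the number of independent rings.
Ring-closure bonds here: 1.

1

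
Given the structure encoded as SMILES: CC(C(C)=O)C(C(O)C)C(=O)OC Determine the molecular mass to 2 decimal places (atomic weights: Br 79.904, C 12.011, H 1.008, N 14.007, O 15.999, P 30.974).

188.22 g/mol

First, the molecular formula is C9H16O4 (counting implicit H from valence).
  C: 9 × 12.011 = 108.099
  H: 16 × 1.008 = 16.128
  O: 4 × 15.999 = 63.996
Sum: 9×12.011 + 16×1.008 + 4×15.999 = 188.223 → 188.22 g/mol.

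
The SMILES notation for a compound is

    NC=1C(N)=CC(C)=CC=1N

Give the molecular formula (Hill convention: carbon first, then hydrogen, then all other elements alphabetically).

Walk through each heavy atom and fill implicit hydrogens from standard valence (C 4, N 3, O 2, S 2, halogen 1):
  atom 1: N, bond orders sum to 1 (valence 3) → 2 H
  atom 2: C, bond orders sum to 4 (valence 4) → 0 H
  atom 3: C, bond orders sum to 4 (valence 4) → 0 H
  atom 4: N, bond orders sum to 1 (valence 3) → 2 H
  atom 5: C, bond orders sum to 3 (valence 4) → 1 H
  atom 6: C, bond orders sum to 4 (valence 4) → 0 H
  atom 7: C, bond orders sum to 1 (valence 4) → 3 H
  atom 8: C, bond orders sum to 3 (valence 4) → 1 H
  atom 9: C, bond orders sum to 4 (valence 4) → 0 H
  atom 10: N, bond orders sum to 1 (valence 3) → 2 H
Totals → C:7, H:11, N:3.

C7H11N3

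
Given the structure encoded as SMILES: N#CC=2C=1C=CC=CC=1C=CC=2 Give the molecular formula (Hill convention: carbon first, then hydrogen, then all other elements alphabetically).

Walk through each heavy atom and fill implicit hydrogens from standard valence (C 4, N 3, O 2, S 2, halogen 1):
  atom 1: N, bond orders sum to 3 (valence 3) → 0 H
  atom 2: C, bond orders sum to 4 (valence 4) → 0 H
  atom 3: C, bond orders sum to 4 (valence 4) → 0 H
  atom 4: C, bond orders sum to 4 (valence 4) → 0 H
  atom 5: C, bond orders sum to 3 (valence 4) → 1 H
  atom 6: C, bond orders sum to 3 (valence 4) → 1 H
  atom 7: C, bond orders sum to 3 (valence 4) → 1 H
  atom 8: C, bond orders sum to 3 (valence 4) → 1 H
  atom 9: C, bond orders sum to 4 (valence 4) → 0 H
  atom 10: C, bond orders sum to 3 (valence 4) → 1 H
  atom 11: C, bond orders sum to 3 (valence 4) → 1 H
  atom 12: C, bond orders sum to 3 (valence 4) → 1 H
Totals → C:11, H:7, N:1.
In Hill order: C11H7N.

C11H7N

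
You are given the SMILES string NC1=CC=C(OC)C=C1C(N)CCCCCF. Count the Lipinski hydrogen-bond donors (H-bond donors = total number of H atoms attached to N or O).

Donors: find every N or O and count the H atoms it carries.
  atom 1 (N): bond orders sum to 1 → 2 H
  atom 6 (O): bond orders sum to 2 → 0 H
  atom 11 (N): bond orders sum to 1 → 2 H
Lipinski HBD = 4.

4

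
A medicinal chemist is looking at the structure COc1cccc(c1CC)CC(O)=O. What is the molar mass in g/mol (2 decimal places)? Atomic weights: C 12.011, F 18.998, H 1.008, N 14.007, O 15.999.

194.23 g/mol

First, the molecular formula is C11H14O3 (counting implicit H from valence).
  C: 11 × 12.011 = 132.121
  H: 14 × 1.008 = 14.112
  O: 3 × 15.999 = 47.997
Sum: 11×12.011 + 14×1.008 + 3×15.999 = 194.230 → 194.23 g/mol.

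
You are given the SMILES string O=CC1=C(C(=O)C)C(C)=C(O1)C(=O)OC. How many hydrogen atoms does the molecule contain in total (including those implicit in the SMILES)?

10

Walk through each heavy atom and fill implicit hydrogens from standard valence (C 4, N 3, O 2, S 2, halogen 1):
  atom 1: O, bond orders sum to 2 (valence 2) → 0 H
  atom 2: C, bond orders sum to 3 (valence 4) → 1 H
  atom 3: C, bond orders sum to 4 (valence 4) → 0 H
  atom 4: C, bond orders sum to 4 (valence 4) → 0 H
  atom 5: C, bond orders sum to 4 (valence 4) → 0 H
  atom 6: O, bond orders sum to 2 (valence 2) → 0 H
  atom 7: C, bond orders sum to 1 (valence 4) → 3 H
  atom 8: C, bond orders sum to 4 (valence 4) → 0 H
  atom 9: C, bond orders sum to 1 (valence 4) → 3 H
  atom 10: C, bond orders sum to 4 (valence 4) → 0 H
  atom 11: O, bond orders sum to 2 (valence 2) → 0 H
  atom 12: C, bond orders sum to 4 (valence 4) → 0 H
  atom 13: O, bond orders sum to 2 (valence 2) → 0 H
  atom 14: O, bond orders sum to 2 (valence 2) → 0 H
  atom 15: C, bond orders sum to 1 (valence 4) → 3 H
Total hydrogens: 10.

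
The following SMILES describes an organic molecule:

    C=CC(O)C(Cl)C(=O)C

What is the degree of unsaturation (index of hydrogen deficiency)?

Degree of unsaturation = (number of rings) + (number of π bonds).
Ring closures in the SMILES: 0.
π bonds: 2 double bonds (each 1 DoU) → 2 DoU from unsaturation.
Total DoU = 0 + 2 = 2.

2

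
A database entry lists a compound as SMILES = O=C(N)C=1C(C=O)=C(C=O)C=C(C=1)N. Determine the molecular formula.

C9H8N2O3

Walk through each heavy atom and fill implicit hydrogens from standard valence (C 4, N 3, O 2, S 2, halogen 1):
  atom 1: O, bond orders sum to 2 (valence 2) → 0 H
  atom 2: C, bond orders sum to 4 (valence 4) → 0 H
  atom 3: N, bond orders sum to 1 (valence 3) → 2 H
  atom 4: C, bond orders sum to 4 (valence 4) → 0 H
  atom 5: C, bond orders sum to 4 (valence 4) → 0 H
  atom 6: C, bond orders sum to 3 (valence 4) → 1 H
  atom 7: O, bond orders sum to 2 (valence 2) → 0 H
  atom 8: C, bond orders sum to 4 (valence 4) → 0 H
  atom 9: C, bond orders sum to 3 (valence 4) → 1 H
  atom 10: O, bond orders sum to 2 (valence 2) → 0 H
  atom 11: C, bond orders sum to 3 (valence 4) → 1 H
  atom 12: C, bond orders sum to 4 (valence 4) → 0 H
  atom 13: C, bond orders sum to 3 (valence 4) → 1 H
  atom 14: N, bond orders sum to 1 (valence 3) → 2 H
Totals → C:9, H:8, N:2, O:3.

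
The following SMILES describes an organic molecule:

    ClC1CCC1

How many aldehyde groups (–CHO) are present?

Scan the SMILES for the aldehyde motif — none present.

0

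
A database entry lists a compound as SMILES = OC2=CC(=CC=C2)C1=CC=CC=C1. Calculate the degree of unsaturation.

8

Molecular formula: C12H10O.
DoU = (2C + 2 + N − H − X) / 2, where X is the halogen count and O/S are ignored.
    = (2·12 + 2 + 0 − 10 − 0) / 2 = 16 / 2 = 8.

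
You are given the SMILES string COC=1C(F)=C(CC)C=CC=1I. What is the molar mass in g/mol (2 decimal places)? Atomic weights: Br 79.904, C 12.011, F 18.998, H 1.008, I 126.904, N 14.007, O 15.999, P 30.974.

First, the molecular formula is C9H10FIO (counting implicit H from valence).
  C: 9 × 12.011 = 108.099
  F: 1 × 18.998 = 18.998
  H: 10 × 1.008 = 10.080
  I: 1 × 126.904 = 126.904
  O: 1 × 15.999 = 15.999
Sum: 9×12.011 + 1×18.998 + 10×1.008 + 1×126.904 + 1×15.999 = 280.080 → 280.08 g/mol.

280.08 g/mol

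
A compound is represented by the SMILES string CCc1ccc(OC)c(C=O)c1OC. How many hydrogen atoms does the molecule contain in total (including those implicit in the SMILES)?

Walk through each heavy atom and fill implicit hydrogens from standard valence (C 4, N 3, O 2, S 2, halogen 1); for lowercase aromatic atoms, an aromatic c carries 1 H when it has two neighbours and 0 H with three, and aromatic n carries 0 H:
  atom 1: C, bond orders sum to 1 (valence 4) → 3 H
  atom 2: C, bond orders sum to 2 (valence 4) → 2 H
  atom 3: aromatic c, 3 neighbours → 0 H
  atom 4: aromatic c, 2 neighbours → 1 H
  atom 5: aromatic c, 2 neighbours → 1 H
  atom 6: aromatic c, 3 neighbours → 0 H
  atom 7: O, bond orders sum to 2 (valence 2) → 0 H
  atom 8: C, bond orders sum to 1 (valence 4) → 3 H
  atom 9: aromatic c, 3 neighbours → 0 H
  atom 10: C, bond orders sum to 3 (valence 4) → 1 H
  atom 11: O, bond orders sum to 2 (valence 2) → 0 H
  atom 12: aromatic c, 3 neighbours → 0 H
  atom 13: O, bond orders sum to 2 (valence 2) → 0 H
  atom 14: C, bond orders sum to 1 (valence 4) → 3 H
Total hydrogens: 14.

14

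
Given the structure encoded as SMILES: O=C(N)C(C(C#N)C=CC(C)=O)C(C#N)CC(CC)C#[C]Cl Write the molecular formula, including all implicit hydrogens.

Walk through each heavy atom and fill implicit hydrogens from standard valence (C 4, N 3, O 2, S 2, halogen 1):
  atom 1: O, bond orders sum to 2 (valence 2) → 0 H
  atom 2: C, bond orders sum to 4 (valence 4) → 0 H
  atom 3: N, bond orders sum to 1 (valence 3) → 2 H
  atom 4: C, bond orders sum to 3 (valence 4) → 1 H
  atom 5: C, bond orders sum to 3 (valence 4) → 1 H
  atom 6: C, bond orders sum to 4 (valence 4) → 0 H
  atom 7: N, bond orders sum to 3 (valence 3) → 0 H
  atom 8: C, bond orders sum to 3 (valence 4) → 1 H
  atom 9: C, bond orders sum to 3 (valence 4) → 1 H
  atom 10: C, bond orders sum to 4 (valence 4) → 0 H
  atom 11: C, bond orders sum to 1 (valence 4) → 3 H
  atom 12: O, bond orders sum to 2 (valence 2) → 0 H
  atom 13: C, bond orders sum to 3 (valence 4) → 1 H
  atom 14: C, bond orders sum to 4 (valence 4) → 0 H
  atom 15: N, bond orders sum to 3 (valence 3) → 0 H
  atom 16: C, bond orders sum to 2 (valence 4) → 2 H
  atom 17: C, bond orders sum to 3 (valence 4) → 1 H
  atom 18: C, bond orders sum to 2 (valence 4) → 2 H
  atom 19: C, bond orders sum to 1 (valence 4) → 3 H
  atom 20: C, bond orders sum to 4 (valence 4) → 0 H
  atom 21: C with explicit H count 0
  atom 22: Cl (halogen, monovalent) → 0 H
Totals → C:16, H:18, Cl:1, N:3, O:2.

C16H18ClN3O2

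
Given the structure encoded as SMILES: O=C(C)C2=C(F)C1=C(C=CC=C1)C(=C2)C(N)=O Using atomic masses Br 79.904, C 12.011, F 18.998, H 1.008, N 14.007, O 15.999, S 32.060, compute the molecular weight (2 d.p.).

231.23 g/mol

First, the molecular formula is C13H10FNO2 (counting implicit H from valence).
  C: 13 × 12.011 = 156.143
  F: 1 × 18.998 = 18.998
  H: 10 × 1.008 = 10.080
  N: 1 × 14.007 = 14.007
  O: 2 × 15.999 = 31.998
Sum: 13×12.011 + 1×18.998 + 10×1.008 + 1×14.007 + 2×15.999 = 231.226 → 231.23 g/mol.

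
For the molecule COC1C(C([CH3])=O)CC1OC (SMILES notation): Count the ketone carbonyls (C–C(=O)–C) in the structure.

The ketone motif appears at heavy-atom position 5 in the SMILES.
Other groups present: 2 ether.
Ketone count: 1.

1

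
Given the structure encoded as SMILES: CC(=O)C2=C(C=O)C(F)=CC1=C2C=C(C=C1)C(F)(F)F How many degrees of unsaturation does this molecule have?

Degree of unsaturation = (number of rings) + (number of π bonds).
Ring closures in the SMILES: 2.
π bonds: 7 double bonds (each 1 DoU) → 7 DoU from unsaturation.
Total DoU = 2 + 7 = 9.

9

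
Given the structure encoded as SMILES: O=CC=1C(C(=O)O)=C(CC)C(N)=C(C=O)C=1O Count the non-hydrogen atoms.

17

Every atom symbol written in the SMILES (organic subset) is one heavy atom; implicit H are not written.
Heavy atoms by element → C:11, N:1, O:5.
Total: 17.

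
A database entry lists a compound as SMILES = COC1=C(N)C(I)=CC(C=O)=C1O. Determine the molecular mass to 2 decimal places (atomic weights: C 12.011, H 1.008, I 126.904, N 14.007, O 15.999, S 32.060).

293.06 g/mol

First, the molecular formula is C8H8INO3 (counting implicit H from valence).
  C: 8 × 12.011 = 96.088
  H: 8 × 1.008 = 8.064
  I: 1 × 126.904 = 126.904
  N: 1 × 14.007 = 14.007
  O: 3 × 15.999 = 47.997
Sum: 8×12.011 + 8×1.008 + 1×126.904 + 1×14.007 + 3×15.999 = 293.060 → 293.06 g/mol.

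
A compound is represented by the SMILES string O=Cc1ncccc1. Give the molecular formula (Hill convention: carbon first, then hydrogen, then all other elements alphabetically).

C6H5NO

Walk through each heavy atom and fill implicit hydrogens from standard valence (C 4, N 3, O 2, S 2, halogen 1); for lowercase aromatic atoms, an aromatic c carries 1 H when it has two neighbours and 0 H with three, and aromatic n carries 0 H:
  atom 1: O, bond orders sum to 2 (valence 2) → 0 H
  atom 2: C, bond orders sum to 3 (valence 4) → 1 H
  atom 3: aromatic c, 3 neighbours → 0 H
  atom 4: aromatic n, 2 neighbours → 0 H
  atom 5: aromatic c, 2 neighbours → 1 H
  atom 6: aromatic c, 2 neighbours → 1 H
  atom 7: aromatic c, 2 neighbours → 1 H
  atom 8: aromatic c, 2 neighbours → 1 H
Totals → C:6, H:5, N:1, O:1.
In Hill order: C6H5NO.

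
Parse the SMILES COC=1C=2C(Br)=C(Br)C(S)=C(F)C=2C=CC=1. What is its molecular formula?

C11H7Br2FOS

Walk through each heavy atom and fill implicit hydrogens from standard valence (C 4, N 3, O 2, S 2, halogen 1):
  atom 1: C, bond orders sum to 1 (valence 4) → 3 H
  atom 2: O, bond orders sum to 2 (valence 2) → 0 H
  atom 3: C, bond orders sum to 4 (valence 4) → 0 H
  atom 4: C, bond orders sum to 4 (valence 4) → 0 H
  atom 5: C, bond orders sum to 4 (valence 4) → 0 H
  atom 6: Br (halogen, monovalent) → 0 H
  atom 7: C, bond orders sum to 4 (valence 4) → 0 H
  atom 8: Br (halogen, monovalent) → 0 H
  atom 9: C, bond orders sum to 4 (valence 4) → 0 H
  atom 10: S, bond orders sum to 1 (valence 2) → 1 H
  atom 11: C, bond orders sum to 4 (valence 4) → 0 H
  atom 12: F (halogen, monovalent) → 0 H
  atom 13: C, bond orders sum to 4 (valence 4) → 0 H
  atom 14: C, bond orders sum to 3 (valence 4) → 1 H
  atom 15: C, bond orders sum to 3 (valence 4) → 1 H
  atom 16: C, bond orders sum to 3 (valence 4) → 1 H
Totals → C:11, H:7, Br:2, F:1, O:1, S:1.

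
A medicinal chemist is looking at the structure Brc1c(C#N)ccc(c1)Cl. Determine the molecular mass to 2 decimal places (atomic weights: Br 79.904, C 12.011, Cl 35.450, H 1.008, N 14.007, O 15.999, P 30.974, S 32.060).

First, the molecular formula is C7H3BrClN (counting implicit H from valence).
  Br: 1 × 79.904 = 79.904
  C: 7 × 12.011 = 84.077
  Cl: 1 × 35.450 = 35.450
  H: 3 × 1.008 = 3.024
  N: 1 × 14.007 = 14.007
Sum: 1×79.904 + 7×12.011 + 1×35.450 + 3×1.008 + 1×14.007 = 216.462 → 216.46 g/mol.

216.46 g/mol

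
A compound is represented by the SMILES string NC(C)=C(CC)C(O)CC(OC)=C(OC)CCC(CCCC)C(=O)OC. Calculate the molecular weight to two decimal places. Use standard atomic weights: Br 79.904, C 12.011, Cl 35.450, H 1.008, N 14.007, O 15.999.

First, the molecular formula is C20H37NO5 (counting implicit H from valence).
  C: 20 × 12.011 = 240.220
  H: 37 × 1.008 = 37.296
  N: 1 × 14.007 = 14.007
  O: 5 × 15.999 = 79.995
Sum: 20×12.011 + 37×1.008 + 1×14.007 + 5×15.999 = 371.518 → 371.52 g/mol.

371.52 g/mol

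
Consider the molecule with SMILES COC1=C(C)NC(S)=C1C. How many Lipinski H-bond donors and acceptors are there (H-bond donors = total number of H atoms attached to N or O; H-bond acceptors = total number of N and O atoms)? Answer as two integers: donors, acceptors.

1, 2

Donors: find every N or O and count the H atoms it carries.
  atom 2 (O): bond orders sum to 2 → 0 H
  atom 6 (N): bond orders sum to 2 → 1 H
Lipinski HBD = 1.
Acceptors: N atoms = 1, O atoms = 1 → HBA = 2.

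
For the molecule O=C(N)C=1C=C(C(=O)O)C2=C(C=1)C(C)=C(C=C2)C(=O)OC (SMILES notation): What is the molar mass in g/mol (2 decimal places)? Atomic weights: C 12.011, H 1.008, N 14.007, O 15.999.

First, the molecular formula is C15H13NO5 (counting implicit H from valence).
  C: 15 × 12.011 = 180.165
  H: 13 × 1.008 = 13.104
  N: 1 × 14.007 = 14.007
  O: 5 × 15.999 = 79.995
Sum: 15×12.011 + 13×1.008 + 1×14.007 + 5×15.999 = 287.271 → 287.27 g/mol.

287.27 g/mol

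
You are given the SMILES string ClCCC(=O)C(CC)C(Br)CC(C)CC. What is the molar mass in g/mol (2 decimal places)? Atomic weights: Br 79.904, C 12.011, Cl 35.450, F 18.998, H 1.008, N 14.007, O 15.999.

297.66 g/mol

First, the molecular formula is C12H22BrClO (counting implicit H from valence).
  Br: 1 × 79.904 = 79.904
  C: 12 × 12.011 = 144.132
  Cl: 1 × 35.450 = 35.450
  H: 22 × 1.008 = 22.176
  O: 1 × 15.999 = 15.999
Sum: 1×79.904 + 12×12.011 + 1×35.450 + 22×1.008 + 1×15.999 = 297.661 → 297.66 g/mol.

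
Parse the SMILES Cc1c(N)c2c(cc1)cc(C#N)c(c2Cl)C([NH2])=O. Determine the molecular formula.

Walk through each heavy atom and fill implicit hydrogens from standard valence (C 4, N 3, O 2, S 2, halogen 1); for lowercase aromatic atoms, an aromatic c carries 1 H when it has two neighbours and 0 H with three, and aromatic n carries 0 H:
  atom 1: C, bond orders sum to 1 (valence 4) → 3 H
  atom 2: aromatic c, 3 neighbours → 0 H
  atom 3: aromatic c, 3 neighbours → 0 H
  atom 4: N, bond orders sum to 1 (valence 3) → 2 H
  atom 5: aromatic c, 3 neighbours → 0 H
  atom 6: aromatic c, 3 neighbours → 0 H
  atom 7: aromatic c, 2 neighbours → 1 H
  atom 8: aromatic c, 2 neighbours → 1 H
  atom 9: aromatic c, 2 neighbours → 1 H
  atom 10: aromatic c, 3 neighbours → 0 H
  atom 11: C, bond orders sum to 4 (valence 4) → 0 H
  atom 12: N, bond orders sum to 3 (valence 3) → 0 H
  atom 13: aromatic c, 3 neighbours → 0 H
  atom 14: aromatic c, 3 neighbours → 0 H
  atom 15: Cl (halogen, monovalent) → 0 H
  atom 16: C, bond orders sum to 4 (valence 4) → 0 H
  atom 17: N with explicit H count 2
  atom 18: O, bond orders sum to 2 (valence 2) → 0 H
Totals → C:13, H:10, Cl:1, N:3, O:1.
In Hill order: C13H10ClN3O.

C13H10ClN3O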